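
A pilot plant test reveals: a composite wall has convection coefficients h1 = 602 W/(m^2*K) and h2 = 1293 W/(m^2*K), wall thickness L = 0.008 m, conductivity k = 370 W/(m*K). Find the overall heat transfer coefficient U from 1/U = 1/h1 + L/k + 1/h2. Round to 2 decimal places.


1/U = 1/h1 + L/k + 1/h2
1/U = 1/602 + 0.008/370 + 1/1293
1/U = 0.0016611296 + 2.16216e-05 + 0.0007733952
1/U = 0.0024561464
U = 407.14 W/(m^2*K)


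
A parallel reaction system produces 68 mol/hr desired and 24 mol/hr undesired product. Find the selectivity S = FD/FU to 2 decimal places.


S = desired product rate / undesired product rate
S = 68 / 24
S = 2.83


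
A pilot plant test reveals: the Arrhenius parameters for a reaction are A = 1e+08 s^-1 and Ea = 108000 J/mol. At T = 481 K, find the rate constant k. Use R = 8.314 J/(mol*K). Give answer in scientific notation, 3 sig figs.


k = A * exp(-Ea/(R*T))
k = 1e+08 * exp(-108000 / (8.314 * 481))
k = 1e+08 * exp(-27.006522)
k = 1.87e-04


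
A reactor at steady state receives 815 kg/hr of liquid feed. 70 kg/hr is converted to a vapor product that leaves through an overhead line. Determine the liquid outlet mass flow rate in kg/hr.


Steady-state mass balance on the main outlet: F_out = F_in - F_removed
F_out = 815 - 70
F_out = 745 kg/hr


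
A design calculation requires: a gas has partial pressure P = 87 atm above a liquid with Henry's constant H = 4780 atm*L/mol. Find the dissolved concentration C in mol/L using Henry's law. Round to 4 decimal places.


C = P / H
C = 87 / 4780
C = 0.0182 mol/L


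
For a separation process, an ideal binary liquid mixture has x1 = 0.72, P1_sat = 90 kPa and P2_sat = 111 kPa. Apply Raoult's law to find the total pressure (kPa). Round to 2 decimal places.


P = x1*P1_sat + x2*P2_sat
x2 = 1 - x1 = 1 - 0.72 = 0.28
P = 0.72*90 + 0.28*111
P = 64.8 + 31.08
P = 95.88 kPa


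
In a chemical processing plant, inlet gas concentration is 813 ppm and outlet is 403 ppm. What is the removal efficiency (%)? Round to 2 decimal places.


Efficiency = (G_in - G_out) / G_in * 100%
Efficiency = (813 - 403) / 813 * 100
Efficiency = 410 / 813 * 100
Efficiency = 50.43%


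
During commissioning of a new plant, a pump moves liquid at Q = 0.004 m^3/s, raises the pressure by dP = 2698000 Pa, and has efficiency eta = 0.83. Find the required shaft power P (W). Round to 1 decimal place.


P = Q * dP / eta
P = 0.004 * 2698000 / 0.83
P = 10792.0 / 0.83
P = 13002.4 W


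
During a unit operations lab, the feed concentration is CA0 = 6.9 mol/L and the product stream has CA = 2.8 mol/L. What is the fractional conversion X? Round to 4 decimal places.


X = (CA0 - CA) / CA0
X = (6.9 - 2.8) / 6.9
X = 4.1 / 6.9
X = 0.5942


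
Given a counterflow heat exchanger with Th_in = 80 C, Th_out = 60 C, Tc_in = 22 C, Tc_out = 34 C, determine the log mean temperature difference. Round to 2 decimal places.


dT1 = Th_in - Tc_out = 80 - 34 = 46
dT2 = Th_out - Tc_in = 60 - 22 = 38
LMTD = (dT1 - dT2) / ln(dT1/dT2)
LMTD = (46 - 38) / ln(46/38)
LMTD = 41.87 K


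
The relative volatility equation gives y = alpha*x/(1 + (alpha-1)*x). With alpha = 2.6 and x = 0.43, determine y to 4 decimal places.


y = alpha*x / (1 + (alpha-1)*x)
y = 2.6*0.43 / (1 + (2.6-1)*0.43)
y = 1.118 / (1 + 0.688)
y = 1.118 / 1.688
y = 0.6623


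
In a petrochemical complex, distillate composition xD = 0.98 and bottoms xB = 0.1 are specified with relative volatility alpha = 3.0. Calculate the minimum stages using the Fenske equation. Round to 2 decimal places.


N_min = ln((xD*(1-xB))/(xB*(1-xD))) / ln(alpha)
Numerator inside ln: 0.882 / 0.002 = 441.0
ln(441.0) = 6.089045
ln(alpha) = ln(3.0) = 1.098612
N_min = 6.089045 / 1.098612 = 5.54


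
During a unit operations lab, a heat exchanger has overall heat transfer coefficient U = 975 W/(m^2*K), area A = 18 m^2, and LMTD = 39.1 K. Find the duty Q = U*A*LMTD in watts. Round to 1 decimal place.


Q = U * A * LMTD
Q = 975 * 18 * 39.1
Q = 686205.0 W


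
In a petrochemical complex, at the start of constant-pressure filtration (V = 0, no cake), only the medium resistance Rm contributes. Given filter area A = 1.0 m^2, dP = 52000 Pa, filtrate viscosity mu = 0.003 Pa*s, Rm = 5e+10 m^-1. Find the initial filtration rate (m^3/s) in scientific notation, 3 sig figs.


rate = A * dP / (mu * Rm)
rate = 1.0 * 52000 / (0.003 * 5e+10)
rate = 52000.0 / 1.500e+08
rate = 3.47e-04 m^3/s


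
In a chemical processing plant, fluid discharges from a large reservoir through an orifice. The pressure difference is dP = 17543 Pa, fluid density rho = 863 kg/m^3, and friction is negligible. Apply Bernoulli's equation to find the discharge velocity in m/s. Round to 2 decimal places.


v = sqrt(2*dP/rho)
v = sqrt(2*17543/863)
v = sqrt(40.655852)
v = 6.38 m/s


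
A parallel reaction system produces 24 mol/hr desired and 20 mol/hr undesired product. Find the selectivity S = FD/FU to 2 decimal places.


S = desired product rate / undesired product rate
S = 24 / 20
S = 1.20


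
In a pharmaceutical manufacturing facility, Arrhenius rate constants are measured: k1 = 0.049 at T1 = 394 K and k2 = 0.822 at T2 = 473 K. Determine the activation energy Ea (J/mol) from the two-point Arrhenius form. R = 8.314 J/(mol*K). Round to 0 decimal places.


Ea = R * ln(k2/k1) / (1/T1 - 1/T2)
ln(k2/k1) = ln(0.822/0.049) = 2.8199201
1/T1 - 1/T2 = 1/394 - 1/473 = 0.000423906161
Ea = 8.314 * 2.8199201 / 0.000423906161
Ea = 55307 J/mol


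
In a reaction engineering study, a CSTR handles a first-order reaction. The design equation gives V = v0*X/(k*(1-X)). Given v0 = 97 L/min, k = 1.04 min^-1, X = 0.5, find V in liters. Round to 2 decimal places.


V = v0 * X / (k * (1 - X))
V = 97 * 0.5 / (1.04 * (1 - 0.5))
V = 48.5 / (1.04 * 0.5)
V = 48.5 / 0.52
V = 93.27 L


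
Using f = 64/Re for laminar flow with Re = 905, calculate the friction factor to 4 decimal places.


f = 64 / Re
f = 64 / 905
f = 0.0707


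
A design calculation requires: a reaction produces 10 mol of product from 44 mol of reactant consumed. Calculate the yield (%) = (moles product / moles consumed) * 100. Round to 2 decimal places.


Yield = (moles product / moles consumed) * 100%
Yield = (10 / 44) * 100
Yield = 0.2273 * 100
Yield = 22.73%


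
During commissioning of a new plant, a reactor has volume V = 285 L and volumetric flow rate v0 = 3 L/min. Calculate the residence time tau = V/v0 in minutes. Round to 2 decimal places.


tau = V / v0
tau = 285 / 3
tau = 95.00 min


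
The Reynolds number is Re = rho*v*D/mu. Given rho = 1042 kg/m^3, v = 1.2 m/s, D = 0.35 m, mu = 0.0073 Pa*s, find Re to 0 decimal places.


Re = rho * v * D / mu
Re = 1042 * 1.2 * 0.35 / 0.0073
Re = 437.64 / 0.0073
Re = 59951


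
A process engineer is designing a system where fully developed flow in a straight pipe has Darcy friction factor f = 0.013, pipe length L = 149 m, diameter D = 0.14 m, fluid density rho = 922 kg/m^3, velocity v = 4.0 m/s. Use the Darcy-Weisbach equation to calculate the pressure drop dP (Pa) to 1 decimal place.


dP = f * (L/D) * (rho*v^2/2)
dP = 0.013 * (149/0.14) * (922*4.0^2/2)
L/D = 1064.28571429
rho*v^2/2 = 922*16.0/2 = 7376.0
dP = 0.013 * 1064.28571429 * 7376.0
dP = 102052.2 Pa


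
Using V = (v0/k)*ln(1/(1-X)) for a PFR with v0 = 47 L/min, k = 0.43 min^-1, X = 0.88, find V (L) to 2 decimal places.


V = (v0/k) * ln(1/(1-X))
V = (47/0.43) * ln(1/(1-0.88))
V = 109.302326 * ln(8.333333)
V = 109.302326 * 2.120263
V = 231.75 L


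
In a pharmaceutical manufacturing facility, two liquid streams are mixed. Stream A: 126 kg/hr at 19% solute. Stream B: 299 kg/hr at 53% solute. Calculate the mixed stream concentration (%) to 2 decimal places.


Mass balance on solute: F1*x1 + F2*x2 = F3*x3
F3 = F1 + F2 = 126 + 299 = 425 kg/hr
x3 = (F1*x1 + F2*x2)/F3
x3 = (126*0.19 + 299*0.53) / 425
x3 = 42.92%


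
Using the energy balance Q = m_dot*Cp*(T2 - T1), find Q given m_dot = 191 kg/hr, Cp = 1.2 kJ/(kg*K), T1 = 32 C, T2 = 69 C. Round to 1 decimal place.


Q = m_dot * Cp * (T2 - T1)
Q = 191 * 1.2 * (69 - 32)
Q = 191 * 1.2 * 37
Q = 8480.4 kJ/hr


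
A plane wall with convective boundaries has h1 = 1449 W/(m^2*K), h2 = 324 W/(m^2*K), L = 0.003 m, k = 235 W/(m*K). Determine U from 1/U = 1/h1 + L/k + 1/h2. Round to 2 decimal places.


1/U = 1/h1 + L/k + 1/h2
1/U = 1/1449 + 0.003/235 + 1/324
1/U = 0.0006901311 + 1.2766e-05 + 0.0030864198
1/U = 0.0037893169
U = 263.90 W/(m^2*K)


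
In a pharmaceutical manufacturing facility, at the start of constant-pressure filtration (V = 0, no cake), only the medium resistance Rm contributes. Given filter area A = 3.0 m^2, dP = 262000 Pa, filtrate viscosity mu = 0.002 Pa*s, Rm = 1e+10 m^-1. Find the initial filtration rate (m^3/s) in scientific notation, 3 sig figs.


rate = A * dP / (mu * Rm)
rate = 3.0 * 262000 / (0.002 * 1e+10)
rate = 786000.0 / 2.000e+07
rate = 3.93e-02 m^3/s


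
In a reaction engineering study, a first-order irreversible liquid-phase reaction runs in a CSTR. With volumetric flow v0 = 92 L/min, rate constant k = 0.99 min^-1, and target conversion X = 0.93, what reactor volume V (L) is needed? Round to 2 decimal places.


V = v0 * X / (k * (1 - X))
V = 92 * 0.93 / (0.99 * (1 - 0.93))
V = 85.56 / (0.99 * 0.07)
V = 85.56 / 0.0693
V = 1234.63 L


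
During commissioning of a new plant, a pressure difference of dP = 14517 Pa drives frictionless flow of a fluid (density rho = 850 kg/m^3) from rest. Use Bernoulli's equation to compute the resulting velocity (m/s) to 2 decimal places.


v = sqrt(2*dP/rho)
v = sqrt(2*14517/850)
v = sqrt(34.157647)
v = 5.84 m/s


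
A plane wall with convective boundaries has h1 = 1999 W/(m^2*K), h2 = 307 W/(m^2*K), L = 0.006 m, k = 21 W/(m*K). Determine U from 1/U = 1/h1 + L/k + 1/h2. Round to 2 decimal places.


1/U = 1/h1 + L/k + 1/h2
1/U = 1/1999 + 0.006/21 + 1/307
1/U = 0.0005002501 + 0.0002857143 + 0.003257329
1/U = 0.0040432934
U = 247.32 W/(m^2*K)


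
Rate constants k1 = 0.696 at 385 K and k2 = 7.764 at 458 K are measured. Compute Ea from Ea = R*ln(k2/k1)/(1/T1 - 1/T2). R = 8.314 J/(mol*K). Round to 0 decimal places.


Ea = R * ln(k2/k1) / (1/T1 - 1/T2)
ln(k2/k1) = ln(7.764/0.696) = 2.4119033
1/T1 - 1/T2 = 1/385 - 1/458 = 0.000413996484
Ea = 8.314 * 2.4119033 / 0.000413996484
Ea = 48437 J/mol


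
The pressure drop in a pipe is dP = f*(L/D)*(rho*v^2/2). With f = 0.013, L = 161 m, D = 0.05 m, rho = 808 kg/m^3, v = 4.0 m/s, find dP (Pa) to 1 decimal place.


dP = f * (L/D) * (rho*v^2/2)
dP = 0.013 * (161/0.05) * (808*4.0^2/2)
L/D = 3220.0
rho*v^2/2 = 808*16.0/2 = 6464.0
dP = 0.013 * 3220.0 * 6464.0
dP = 270583.0 Pa


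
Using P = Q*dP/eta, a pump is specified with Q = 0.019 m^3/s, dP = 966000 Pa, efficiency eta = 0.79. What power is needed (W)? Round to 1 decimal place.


P = Q * dP / eta
P = 0.019 * 966000 / 0.79
P = 18354.0 / 0.79
P = 23232.9 W


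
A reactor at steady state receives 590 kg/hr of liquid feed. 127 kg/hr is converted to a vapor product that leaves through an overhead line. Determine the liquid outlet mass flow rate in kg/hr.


Steady-state mass balance on the main outlet: F_out = F_in - F_removed
F_out = 590 - 127
F_out = 463 kg/hr


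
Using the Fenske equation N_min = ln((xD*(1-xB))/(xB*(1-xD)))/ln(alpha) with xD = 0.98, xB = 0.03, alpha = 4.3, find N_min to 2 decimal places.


N_min = ln((xD*(1-xB))/(xB*(1-xD))) / ln(alpha)
Numerator inside ln: 0.9506 / 0.0006 = 1584.333333
ln(1584.333333) = 7.367919
ln(alpha) = ln(4.3) = 1.458615
N_min = 7.367919 / 1.458615 = 5.05


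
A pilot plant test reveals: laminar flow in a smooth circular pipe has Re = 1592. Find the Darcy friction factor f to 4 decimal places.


f = 64 / Re
f = 64 / 1592
f = 0.0402


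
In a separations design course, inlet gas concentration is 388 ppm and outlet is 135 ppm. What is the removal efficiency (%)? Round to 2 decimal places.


Efficiency = (G_in - G_out) / G_in * 100%
Efficiency = (388 - 135) / 388 * 100
Efficiency = 253 / 388 * 100
Efficiency = 65.21%


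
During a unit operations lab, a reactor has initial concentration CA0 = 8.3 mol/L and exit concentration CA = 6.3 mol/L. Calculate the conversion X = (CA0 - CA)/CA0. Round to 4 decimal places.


X = (CA0 - CA) / CA0
X = (8.3 - 6.3) / 8.3
X = 2.0 / 8.3
X = 0.2410


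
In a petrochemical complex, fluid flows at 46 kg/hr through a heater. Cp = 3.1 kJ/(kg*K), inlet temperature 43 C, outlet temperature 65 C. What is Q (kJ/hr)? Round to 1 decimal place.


Q = m_dot * Cp * (T2 - T1)
Q = 46 * 3.1 * (65 - 43)
Q = 46 * 3.1 * 22
Q = 3137.2 kJ/hr


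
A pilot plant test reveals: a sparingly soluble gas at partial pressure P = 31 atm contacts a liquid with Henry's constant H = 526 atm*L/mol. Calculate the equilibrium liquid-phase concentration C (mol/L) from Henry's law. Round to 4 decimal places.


C = P / H
C = 31 / 526
C = 0.0589 mol/L


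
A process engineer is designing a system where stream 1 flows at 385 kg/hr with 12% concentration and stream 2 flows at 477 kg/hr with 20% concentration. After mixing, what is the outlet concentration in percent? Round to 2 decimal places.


Mass balance on solute: F1*x1 + F2*x2 = F3*x3
F3 = F1 + F2 = 385 + 477 = 862 kg/hr
x3 = (F1*x1 + F2*x2)/F3
x3 = (385*0.12 + 477*0.2) / 862
x3 = 16.43%


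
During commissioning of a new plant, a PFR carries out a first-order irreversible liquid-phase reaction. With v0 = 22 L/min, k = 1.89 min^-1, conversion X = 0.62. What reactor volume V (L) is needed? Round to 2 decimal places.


V = (v0/k) * ln(1/(1-X))
V = (22/1.89) * ln(1/(1-0.62))
V = 11.640212 * ln(2.631579)
V = 11.640212 * 0.967584
V = 11.26 L


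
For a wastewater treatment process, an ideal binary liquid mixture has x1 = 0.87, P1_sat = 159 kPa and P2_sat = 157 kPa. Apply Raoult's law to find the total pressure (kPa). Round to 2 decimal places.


P = x1*P1_sat + x2*P2_sat
x2 = 1 - x1 = 1 - 0.87 = 0.13
P = 0.87*159 + 0.13*157
P = 138.33 + 20.41
P = 158.74 kPa


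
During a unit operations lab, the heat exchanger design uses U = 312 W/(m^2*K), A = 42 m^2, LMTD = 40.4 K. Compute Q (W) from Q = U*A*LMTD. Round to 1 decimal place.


Q = U * A * LMTD
Q = 312 * 42 * 40.4
Q = 529401.6 W


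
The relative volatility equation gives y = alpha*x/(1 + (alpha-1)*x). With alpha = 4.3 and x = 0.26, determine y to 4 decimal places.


y = alpha*x / (1 + (alpha-1)*x)
y = 4.3*0.26 / (1 + (4.3-1)*0.26)
y = 1.118 / (1 + 0.858)
y = 1.118 / 1.858
y = 0.6017


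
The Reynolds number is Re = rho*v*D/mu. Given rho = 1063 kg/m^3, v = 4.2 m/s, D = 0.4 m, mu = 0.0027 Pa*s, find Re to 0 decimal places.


Re = rho * v * D / mu
Re = 1063 * 4.2 * 0.4 / 0.0027
Re = 1785.84 / 0.0027
Re = 661422


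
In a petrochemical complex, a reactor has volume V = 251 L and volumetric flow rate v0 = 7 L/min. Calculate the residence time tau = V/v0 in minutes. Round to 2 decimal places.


tau = V / v0
tau = 251 / 7
tau = 35.86 min


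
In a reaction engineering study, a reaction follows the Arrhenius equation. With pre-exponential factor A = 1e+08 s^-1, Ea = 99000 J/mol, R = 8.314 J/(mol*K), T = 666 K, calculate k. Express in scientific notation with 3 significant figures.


k = A * exp(-Ea/(R*T))
k = 1e+08 * exp(-99000 / (8.314 * 666))
k = 1e+08 * exp(-17.879318)
k = 1.72e+00


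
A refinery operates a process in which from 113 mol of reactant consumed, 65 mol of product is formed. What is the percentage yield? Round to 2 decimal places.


Yield = (moles product / moles consumed) * 100%
Yield = (65 / 113) * 100
Yield = 0.5752 * 100
Yield = 57.52%


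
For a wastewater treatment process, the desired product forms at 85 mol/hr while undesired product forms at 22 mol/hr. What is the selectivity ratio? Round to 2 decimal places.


S = desired product rate / undesired product rate
S = 85 / 22
S = 3.86


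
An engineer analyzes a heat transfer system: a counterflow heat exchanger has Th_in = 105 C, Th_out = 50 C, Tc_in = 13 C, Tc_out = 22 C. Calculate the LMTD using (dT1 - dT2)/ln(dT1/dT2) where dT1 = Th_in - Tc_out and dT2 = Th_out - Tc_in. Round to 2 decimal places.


dT1 = Th_in - Tc_out = 105 - 22 = 83
dT2 = Th_out - Tc_in = 50 - 13 = 37
LMTD = (dT1 - dT2) / ln(dT1/dT2)
LMTD = (83 - 37) / ln(83/37)
LMTD = 56.94 K


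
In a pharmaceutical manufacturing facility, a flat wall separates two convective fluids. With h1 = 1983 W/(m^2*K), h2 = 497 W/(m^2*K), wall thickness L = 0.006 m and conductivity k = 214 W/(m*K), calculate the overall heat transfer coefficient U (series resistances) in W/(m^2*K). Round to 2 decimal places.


1/U = 1/h1 + L/k + 1/h2
1/U = 1/1983 + 0.006/214 + 1/497
1/U = 0.0005042864 + 2.80374e-05 + 0.0020120724
1/U = 0.0025443962
U = 393.02 W/(m^2*K)


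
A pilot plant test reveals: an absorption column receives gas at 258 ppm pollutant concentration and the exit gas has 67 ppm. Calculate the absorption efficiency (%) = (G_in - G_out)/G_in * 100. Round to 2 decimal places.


Efficiency = (G_in - G_out) / G_in * 100%
Efficiency = (258 - 67) / 258 * 100
Efficiency = 191 / 258 * 100
Efficiency = 74.03%


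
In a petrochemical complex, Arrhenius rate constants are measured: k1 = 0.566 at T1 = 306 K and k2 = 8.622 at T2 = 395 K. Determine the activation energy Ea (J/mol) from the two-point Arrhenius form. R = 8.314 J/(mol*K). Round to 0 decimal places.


Ea = R * ln(k2/k1) / (1/T1 - 1/T2)
ln(k2/k1) = ln(8.622/0.566) = 2.7234783
1/T1 - 1/T2 = 1/306 - 1/395 = 0.000736328287
Ea = 8.314 * 2.7234783 / 0.000736328287
Ea = 30751 J/mol


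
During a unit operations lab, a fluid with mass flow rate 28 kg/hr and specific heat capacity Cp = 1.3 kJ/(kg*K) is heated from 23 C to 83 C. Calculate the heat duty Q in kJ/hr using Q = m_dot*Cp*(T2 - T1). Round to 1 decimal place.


Q = m_dot * Cp * (T2 - T1)
Q = 28 * 1.3 * (83 - 23)
Q = 28 * 1.3 * 60
Q = 2184.0 kJ/hr


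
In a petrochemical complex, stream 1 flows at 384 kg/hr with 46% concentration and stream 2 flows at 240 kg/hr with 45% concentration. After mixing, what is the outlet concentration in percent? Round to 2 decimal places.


Mass balance on solute: F1*x1 + F2*x2 = F3*x3
F3 = F1 + F2 = 384 + 240 = 624 kg/hr
x3 = (F1*x1 + F2*x2)/F3
x3 = (384*0.46 + 240*0.45) / 624
x3 = 45.62%


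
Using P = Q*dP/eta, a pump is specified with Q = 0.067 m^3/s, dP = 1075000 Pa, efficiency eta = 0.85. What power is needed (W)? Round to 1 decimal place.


P = Q * dP / eta
P = 0.067 * 1075000 / 0.85
P = 72025.0 / 0.85
P = 84735.3 W


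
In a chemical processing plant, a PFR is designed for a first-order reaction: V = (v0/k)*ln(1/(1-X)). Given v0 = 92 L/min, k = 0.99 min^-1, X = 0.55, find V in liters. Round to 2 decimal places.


V = (v0/k) * ln(1/(1-X))
V = (92/0.99) * ln(1/(1-0.55))
V = 92.929293 * ln(2.222222)
V = 92.929293 * 0.798508
V = 74.20 L


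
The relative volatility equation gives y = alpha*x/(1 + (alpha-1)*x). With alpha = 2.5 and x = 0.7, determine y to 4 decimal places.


y = alpha*x / (1 + (alpha-1)*x)
y = 2.5*0.7 / (1 + (2.5-1)*0.7)
y = 1.75 / (1 + 1.05)
y = 1.75 / 2.05
y = 0.8537


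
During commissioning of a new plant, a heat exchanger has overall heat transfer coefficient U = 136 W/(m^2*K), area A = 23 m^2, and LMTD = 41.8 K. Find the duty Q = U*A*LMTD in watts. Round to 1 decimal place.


Q = U * A * LMTD
Q = 136 * 23 * 41.8
Q = 130750.4 W


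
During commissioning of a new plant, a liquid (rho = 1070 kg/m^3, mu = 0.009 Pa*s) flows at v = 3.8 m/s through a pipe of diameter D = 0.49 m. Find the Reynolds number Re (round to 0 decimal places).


Re = rho * v * D / mu
Re = 1070 * 3.8 * 0.49 / 0.009
Re = 1992.34 / 0.009
Re = 221371


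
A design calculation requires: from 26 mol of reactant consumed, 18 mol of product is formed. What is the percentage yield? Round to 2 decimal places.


Yield = (moles product / moles consumed) * 100%
Yield = (18 / 26) * 100
Yield = 0.6923 * 100
Yield = 69.23%


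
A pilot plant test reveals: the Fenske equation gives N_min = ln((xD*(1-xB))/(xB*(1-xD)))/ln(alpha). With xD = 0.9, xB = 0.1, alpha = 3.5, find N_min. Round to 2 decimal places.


N_min = ln((xD*(1-xB))/(xB*(1-xD))) / ln(alpha)
Numerator inside ln: 0.81 / 0.01 = 81.0
ln(81.0) = 4.394449
ln(alpha) = ln(3.5) = 1.252763
N_min = 4.394449 / 1.252763 = 3.51


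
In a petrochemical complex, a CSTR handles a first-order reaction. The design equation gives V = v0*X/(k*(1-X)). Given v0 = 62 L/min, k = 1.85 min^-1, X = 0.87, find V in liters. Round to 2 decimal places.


V = v0 * X / (k * (1 - X))
V = 62 * 0.87 / (1.85 * (1 - 0.87))
V = 53.94 / (1.85 * 0.13)
V = 53.94 / 0.2405
V = 224.28 L


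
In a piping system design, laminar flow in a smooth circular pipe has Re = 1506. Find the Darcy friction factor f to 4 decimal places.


f = 64 / Re
f = 64 / 1506
f = 0.0425


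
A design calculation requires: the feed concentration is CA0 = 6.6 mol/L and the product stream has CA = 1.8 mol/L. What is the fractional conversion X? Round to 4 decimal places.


X = (CA0 - CA) / CA0
X = (6.6 - 1.8) / 6.6
X = 4.8 / 6.6
X = 0.7273


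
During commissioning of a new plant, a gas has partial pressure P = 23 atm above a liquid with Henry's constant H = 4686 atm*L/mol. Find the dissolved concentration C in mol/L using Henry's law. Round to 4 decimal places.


C = P / H
C = 23 / 4686
C = 0.0049 mol/L


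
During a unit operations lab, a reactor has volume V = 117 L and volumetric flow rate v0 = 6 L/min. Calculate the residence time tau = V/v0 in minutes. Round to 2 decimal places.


tau = V / v0
tau = 117 / 6
tau = 19.50 min


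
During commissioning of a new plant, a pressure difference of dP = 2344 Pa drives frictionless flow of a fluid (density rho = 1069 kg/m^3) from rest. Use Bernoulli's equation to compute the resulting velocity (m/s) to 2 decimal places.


v = sqrt(2*dP/rho)
v = sqrt(2*2344/1069)
v = sqrt(4.385407)
v = 2.09 m/s


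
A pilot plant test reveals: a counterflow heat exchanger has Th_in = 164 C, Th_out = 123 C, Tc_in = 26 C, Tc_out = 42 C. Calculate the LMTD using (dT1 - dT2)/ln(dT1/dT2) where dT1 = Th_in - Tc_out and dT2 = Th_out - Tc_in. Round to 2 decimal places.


dT1 = Th_in - Tc_out = 164 - 42 = 122
dT2 = Th_out - Tc_in = 123 - 26 = 97
LMTD = (dT1 - dT2) / ln(dT1/dT2)
LMTD = (122 - 97) / ln(122/97)
LMTD = 109.02 K


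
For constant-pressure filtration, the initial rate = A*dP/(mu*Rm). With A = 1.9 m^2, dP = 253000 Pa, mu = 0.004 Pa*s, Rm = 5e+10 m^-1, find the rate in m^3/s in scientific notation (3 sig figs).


rate = A * dP / (mu * Rm)
rate = 1.9 * 253000 / (0.004 * 5e+10)
rate = 480700.0 / 2.000e+08
rate = 2.40e-03 m^3/s


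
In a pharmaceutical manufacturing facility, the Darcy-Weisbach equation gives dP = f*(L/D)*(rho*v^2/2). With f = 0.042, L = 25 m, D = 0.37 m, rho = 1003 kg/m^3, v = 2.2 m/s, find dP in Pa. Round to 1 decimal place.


dP = f * (L/D) * (rho*v^2/2)
dP = 0.042 * (25/0.37) * (1003*2.2^2/2)
L/D = 67.56756757
rho*v^2/2 = 1003*4.84/2 = 2427.26
dP = 0.042 * 67.56756757 * 2427.26
dP = 6888.2 Pa


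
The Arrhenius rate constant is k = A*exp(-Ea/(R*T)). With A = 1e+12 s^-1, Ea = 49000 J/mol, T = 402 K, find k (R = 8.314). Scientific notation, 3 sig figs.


k = A * exp(-Ea/(R*T))
k = 1e+12 * exp(-49000 / (8.314 * 402))
k = 1e+12 * exp(-14.660879)
k = 4.29e+05


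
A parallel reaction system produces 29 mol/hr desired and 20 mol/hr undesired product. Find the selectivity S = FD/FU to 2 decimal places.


S = desired product rate / undesired product rate
S = 29 / 20
S = 1.45


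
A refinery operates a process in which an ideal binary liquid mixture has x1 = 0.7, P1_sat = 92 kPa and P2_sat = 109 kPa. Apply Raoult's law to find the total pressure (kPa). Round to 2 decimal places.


P = x1*P1_sat + x2*P2_sat
x2 = 1 - x1 = 1 - 0.7 = 0.3
P = 0.7*92 + 0.3*109
P = 64.4 + 32.7
P = 97.10 kPa


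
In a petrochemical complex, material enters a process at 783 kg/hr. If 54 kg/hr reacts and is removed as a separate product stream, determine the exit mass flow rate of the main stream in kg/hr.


Steady-state mass balance on the main outlet: F_out = F_in - F_removed
F_out = 783 - 54
F_out = 729 kg/hr


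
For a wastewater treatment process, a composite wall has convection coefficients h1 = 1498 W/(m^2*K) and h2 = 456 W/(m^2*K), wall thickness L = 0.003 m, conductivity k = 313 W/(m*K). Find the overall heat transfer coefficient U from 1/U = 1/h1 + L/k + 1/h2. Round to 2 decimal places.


1/U = 1/h1 + L/k + 1/h2
1/U = 1/1498 + 0.003/313 + 1/456
1/U = 0.0006675567 + 9.5847e-06 + 0.0021929825
1/U = 0.0028701239
U = 348.42 W/(m^2*K)


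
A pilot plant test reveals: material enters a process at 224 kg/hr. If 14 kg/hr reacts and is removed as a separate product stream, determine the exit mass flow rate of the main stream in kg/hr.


Steady-state mass balance on the main outlet: F_out = F_in - F_removed
F_out = 224 - 14
F_out = 210 kg/hr


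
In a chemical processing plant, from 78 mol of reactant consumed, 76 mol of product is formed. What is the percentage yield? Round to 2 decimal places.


Yield = (moles product / moles consumed) * 100%
Yield = (76 / 78) * 100
Yield = 0.9744 * 100
Yield = 97.44%


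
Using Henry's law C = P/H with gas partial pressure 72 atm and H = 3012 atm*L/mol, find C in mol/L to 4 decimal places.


C = P / H
C = 72 / 3012
C = 0.0239 mol/L


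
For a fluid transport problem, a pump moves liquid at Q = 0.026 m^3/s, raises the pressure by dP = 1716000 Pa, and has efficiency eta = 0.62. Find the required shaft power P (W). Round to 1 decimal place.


P = Q * dP / eta
P = 0.026 * 1716000 / 0.62
P = 44616.0 / 0.62
P = 71961.3 W


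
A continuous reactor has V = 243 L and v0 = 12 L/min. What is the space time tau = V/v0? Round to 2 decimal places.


tau = V / v0
tau = 243 / 12
tau = 20.25 min


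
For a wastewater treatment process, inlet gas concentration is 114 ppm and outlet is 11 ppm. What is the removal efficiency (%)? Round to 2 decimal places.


Efficiency = (G_in - G_out) / G_in * 100%
Efficiency = (114 - 11) / 114 * 100
Efficiency = 103 / 114 * 100
Efficiency = 90.35%


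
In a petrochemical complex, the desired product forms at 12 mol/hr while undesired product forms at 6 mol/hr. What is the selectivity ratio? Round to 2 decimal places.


S = desired product rate / undesired product rate
S = 12 / 6
S = 2.00


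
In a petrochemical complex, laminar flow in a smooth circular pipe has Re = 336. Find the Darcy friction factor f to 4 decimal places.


f = 64 / Re
f = 64 / 336
f = 0.1905


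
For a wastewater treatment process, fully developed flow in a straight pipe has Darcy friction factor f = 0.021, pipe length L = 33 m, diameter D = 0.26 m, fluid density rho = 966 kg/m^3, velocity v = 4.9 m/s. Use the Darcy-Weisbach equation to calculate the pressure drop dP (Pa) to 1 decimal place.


dP = f * (L/D) * (rho*v^2/2)
dP = 0.021 * (33/0.26) * (966*4.9^2/2)
L/D = 126.92307692
rho*v^2/2 = 966*24.01/2 = 11596.83
dP = 0.021 * 126.92307692 * 11596.83
dP = 30910.0 Pa


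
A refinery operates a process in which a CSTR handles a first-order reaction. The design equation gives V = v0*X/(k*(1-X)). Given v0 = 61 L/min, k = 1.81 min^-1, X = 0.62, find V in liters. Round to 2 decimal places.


V = v0 * X / (k * (1 - X))
V = 61 * 0.62 / (1.81 * (1 - 0.62))
V = 37.82 / (1.81 * 0.38)
V = 37.82 / 0.6878
V = 54.99 L


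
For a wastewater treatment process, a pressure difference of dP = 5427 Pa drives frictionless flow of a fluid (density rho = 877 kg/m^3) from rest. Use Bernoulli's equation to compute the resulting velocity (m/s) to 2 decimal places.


v = sqrt(2*dP/rho)
v = sqrt(2*5427/877)
v = sqrt(12.376283)
v = 3.52 m/s


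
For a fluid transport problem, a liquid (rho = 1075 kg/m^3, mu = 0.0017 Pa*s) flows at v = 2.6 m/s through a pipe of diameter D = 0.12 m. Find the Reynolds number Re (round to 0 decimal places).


Re = rho * v * D / mu
Re = 1075 * 2.6 * 0.12 / 0.0017
Re = 335.4 / 0.0017
Re = 197294


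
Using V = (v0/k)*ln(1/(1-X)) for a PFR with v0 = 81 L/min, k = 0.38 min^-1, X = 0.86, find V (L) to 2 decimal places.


V = (v0/k) * ln(1/(1-X))
V = (81/0.38) * ln(1/(1-0.86))
V = 213.157895 * ln(7.142857)
V = 213.157895 * 1.966113
V = 419.09 L


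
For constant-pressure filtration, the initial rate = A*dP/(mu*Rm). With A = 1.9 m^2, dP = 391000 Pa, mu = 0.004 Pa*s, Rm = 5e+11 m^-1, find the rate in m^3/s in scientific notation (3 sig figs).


rate = A * dP / (mu * Rm)
rate = 1.9 * 391000 / (0.004 * 5e+11)
rate = 742900.0 / 2.000e+09
rate = 3.71e-04 m^3/s


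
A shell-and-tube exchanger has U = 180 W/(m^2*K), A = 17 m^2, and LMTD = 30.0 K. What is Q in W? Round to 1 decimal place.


Q = U * A * LMTD
Q = 180 * 17 * 30.0
Q = 91800.0 W


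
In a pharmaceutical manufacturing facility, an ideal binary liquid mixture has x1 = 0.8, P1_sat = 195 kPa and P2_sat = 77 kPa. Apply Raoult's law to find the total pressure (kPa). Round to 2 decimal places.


P = x1*P1_sat + x2*P2_sat
x2 = 1 - x1 = 1 - 0.8 = 0.2
P = 0.8*195 + 0.2*77
P = 156.0 + 15.4
P = 171.40 kPa


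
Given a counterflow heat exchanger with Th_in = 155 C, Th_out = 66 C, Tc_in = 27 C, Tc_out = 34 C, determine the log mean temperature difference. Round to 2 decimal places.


dT1 = Th_in - Tc_out = 155 - 34 = 121
dT2 = Th_out - Tc_in = 66 - 27 = 39
LMTD = (dT1 - dT2) / ln(dT1/dT2)
LMTD = (121 - 39) / ln(121/39)
LMTD = 72.42 K


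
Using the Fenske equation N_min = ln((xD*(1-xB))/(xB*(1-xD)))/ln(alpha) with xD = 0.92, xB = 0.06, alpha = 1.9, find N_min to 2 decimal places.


N_min = ln((xD*(1-xB))/(xB*(1-xD))) / ln(alpha)
Numerator inside ln: 0.8648 / 0.0048 = 180.166667
ln(180.166667) = 5.193882
ln(alpha) = ln(1.9) = 0.641854
N_min = 5.193882 / 0.641854 = 8.09


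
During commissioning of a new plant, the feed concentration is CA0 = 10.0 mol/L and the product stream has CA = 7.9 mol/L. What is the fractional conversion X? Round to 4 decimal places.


X = (CA0 - CA) / CA0
X = (10.0 - 7.9) / 10.0
X = 2.1 / 10.0
X = 0.2100


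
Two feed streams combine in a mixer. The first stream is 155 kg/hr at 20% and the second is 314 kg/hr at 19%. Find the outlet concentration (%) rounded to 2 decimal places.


Mass balance on solute: F1*x1 + F2*x2 = F3*x3
F3 = F1 + F2 = 155 + 314 = 469 kg/hr
x3 = (F1*x1 + F2*x2)/F3
x3 = (155*0.2 + 314*0.19) / 469
x3 = 19.33%


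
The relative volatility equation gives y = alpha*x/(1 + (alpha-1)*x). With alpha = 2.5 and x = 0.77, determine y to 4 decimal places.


y = alpha*x / (1 + (alpha-1)*x)
y = 2.5*0.77 / (1 + (2.5-1)*0.77)
y = 1.925 / (1 + 1.155)
y = 1.925 / 2.155
y = 0.8933


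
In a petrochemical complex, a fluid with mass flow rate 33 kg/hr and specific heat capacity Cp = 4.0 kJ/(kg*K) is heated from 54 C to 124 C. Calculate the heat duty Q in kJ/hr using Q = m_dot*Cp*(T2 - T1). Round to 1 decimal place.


Q = m_dot * Cp * (T2 - T1)
Q = 33 * 4.0 * (124 - 54)
Q = 33 * 4.0 * 70
Q = 9240.0 kJ/hr


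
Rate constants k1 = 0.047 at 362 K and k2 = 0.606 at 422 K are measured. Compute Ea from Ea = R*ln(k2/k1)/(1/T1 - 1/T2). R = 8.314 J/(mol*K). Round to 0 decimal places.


Ea = R * ln(k2/k1) / (1/T1 - 1/T2)
ln(k2/k1) = ln(0.606/0.047) = 2.5567324
1/T1 - 1/T2 = 1/362 - 1/422 = 0.000392762693
Ea = 8.314 * 2.5567324 / 0.000392762693
Ea = 54121 J/mol


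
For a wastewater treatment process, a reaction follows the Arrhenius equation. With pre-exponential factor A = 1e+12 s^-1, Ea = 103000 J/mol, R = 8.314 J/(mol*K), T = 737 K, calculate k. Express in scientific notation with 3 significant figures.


k = A * exp(-Ea/(R*T))
k = 1e+12 * exp(-103000 / (8.314 * 737))
k = 1e+12 * exp(-16.80969)
k = 5.01e+04


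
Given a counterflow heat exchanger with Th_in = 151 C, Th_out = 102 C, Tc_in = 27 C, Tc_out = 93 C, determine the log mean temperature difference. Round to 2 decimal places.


dT1 = Th_in - Tc_out = 151 - 93 = 58
dT2 = Th_out - Tc_in = 102 - 27 = 75
LMTD = (dT1 - dT2) / ln(dT1/dT2)
LMTD = (58 - 75) / ln(58/75)
LMTD = 66.14 K


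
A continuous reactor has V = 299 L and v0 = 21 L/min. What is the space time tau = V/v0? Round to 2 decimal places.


tau = V / v0
tau = 299 / 21
tau = 14.24 min


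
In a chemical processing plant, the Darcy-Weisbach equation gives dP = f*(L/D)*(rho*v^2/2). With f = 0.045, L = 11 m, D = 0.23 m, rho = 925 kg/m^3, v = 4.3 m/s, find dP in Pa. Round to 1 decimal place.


dP = f * (L/D) * (rho*v^2/2)
dP = 0.045 * (11/0.23) * (925*4.3^2/2)
L/D = 47.82608696
rho*v^2/2 = 925*18.49/2 = 8551.625
dP = 0.045 * 47.82608696 * 8551.625
dP = 18404.6 Pa


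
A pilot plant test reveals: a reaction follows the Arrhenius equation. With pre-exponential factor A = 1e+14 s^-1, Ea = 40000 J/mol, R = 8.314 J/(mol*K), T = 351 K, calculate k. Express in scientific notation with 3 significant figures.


k = A * exp(-Ea/(R*T))
k = 1e+14 * exp(-40000 / (8.314 * 351))
k = 1e+14 * exp(-13.707014)
k = 1.11e+08


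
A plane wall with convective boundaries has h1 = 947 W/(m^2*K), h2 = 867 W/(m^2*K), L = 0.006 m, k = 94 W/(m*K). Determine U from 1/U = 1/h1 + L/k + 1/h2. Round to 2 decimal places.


1/U = 1/h1 + L/k + 1/h2
1/U = 1/947 + 0.006/94 + 1/867
1/U = 0.0010559662 + 6.38298e-05 + 0.0011534025
1/U = 0.0022731985
U = 439.91 W/(m^2*K)


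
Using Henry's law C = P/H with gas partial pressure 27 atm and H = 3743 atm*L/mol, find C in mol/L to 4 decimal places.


C = P / H
C = 27 / 3743
C = 0.0072 mol/L


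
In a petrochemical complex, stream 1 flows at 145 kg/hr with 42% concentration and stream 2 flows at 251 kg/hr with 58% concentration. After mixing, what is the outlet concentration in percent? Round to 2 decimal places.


Mass balance on solute: F1*x1 + F2*x2 = F3*x3
F3 = F1 + F2 = 145 + 251 = 396 kg/hr
x3 = (F1*x1 + F2*x2)/F3
x3 = (145*0.42 + 251*0.58) / 396
x3 = 52.14%


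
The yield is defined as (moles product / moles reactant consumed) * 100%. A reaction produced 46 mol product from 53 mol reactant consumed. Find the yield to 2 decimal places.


Yield = (moles product / moles consumed) * 100%
Yield = (46 / 53) * 100
Yield = 0.8679 * 100
Yield = 86.79%


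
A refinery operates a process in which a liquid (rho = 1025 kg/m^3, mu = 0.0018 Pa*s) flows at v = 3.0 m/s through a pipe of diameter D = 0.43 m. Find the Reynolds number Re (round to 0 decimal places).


Re = rho * v * D / mu
Re = 1025 * 3.0 * 0.43 / 0.0018
Re = 1322.25 / 0.0018
Re = 734583


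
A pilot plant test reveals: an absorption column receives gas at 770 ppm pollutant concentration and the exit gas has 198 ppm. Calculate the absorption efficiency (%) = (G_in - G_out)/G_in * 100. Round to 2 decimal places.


Efficiency = (G_in - G_out) / G_in * 100%
Efficiency = (770 - 198) / 770 * 100
Efficiency = 572 / 770 * 100
Efficiency = 74.29%


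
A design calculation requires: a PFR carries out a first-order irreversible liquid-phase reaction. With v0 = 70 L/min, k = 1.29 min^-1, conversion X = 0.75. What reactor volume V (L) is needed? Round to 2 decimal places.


V = (v0/k) * ln(1/(1-X))
V = (70/1.29) * ln(1/(1-0.75))
V = 54.263566 * ln(4.0)
V = 54.263566 * 1.386294
V = 75.23 L


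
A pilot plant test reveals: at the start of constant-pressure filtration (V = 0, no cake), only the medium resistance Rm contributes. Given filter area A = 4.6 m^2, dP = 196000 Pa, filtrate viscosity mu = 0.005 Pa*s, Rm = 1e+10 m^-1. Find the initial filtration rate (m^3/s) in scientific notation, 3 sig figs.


rate = A * dP / (mu * Rm)
rate = 4.6 * 196000 / (0.005 * 1e+10)
rate = 901600.0 / 5.000e+07
rate = 1.80e-02 m^3/s


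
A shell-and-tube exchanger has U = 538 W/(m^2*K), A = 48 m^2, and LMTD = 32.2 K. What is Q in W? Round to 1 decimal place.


Q = U * A * LMTD
Q = 538 * 48 * 32.2
Q = 831532.8 W


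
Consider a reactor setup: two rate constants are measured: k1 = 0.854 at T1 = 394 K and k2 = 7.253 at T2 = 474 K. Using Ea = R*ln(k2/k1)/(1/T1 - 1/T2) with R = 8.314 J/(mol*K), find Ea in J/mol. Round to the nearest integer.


Ea = R * ln(k2/k1) / (1/T1 - 1/T2)
ln(k2/k1) = ln(7.253/0.854) = 2.1392393
1/T1 - 1/T2 = 1/394 - 1/474 = 0.000428366425
Ea = 8.314 * 2.1392393 / 0.000428366425
Ea = 41520 J/mol


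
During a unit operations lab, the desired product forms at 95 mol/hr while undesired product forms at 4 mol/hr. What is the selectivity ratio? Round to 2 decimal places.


S = desired product rate / undesired product rate
S = 95 / 4
S = 23.75


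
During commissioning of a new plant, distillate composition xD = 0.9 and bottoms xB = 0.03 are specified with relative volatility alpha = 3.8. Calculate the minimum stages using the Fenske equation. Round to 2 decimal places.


N_min = ln((xD*(1-xB))/(xB*(1-xD))) / ln(alpha)
Numerator inside ln: 0.873 / 0.003 = 291.0
ln(291.0) = 5.673323
ln(alpha) = ln(3.8) = 1.335001
N_min = 5.673323 / 1.335001 = 4.25


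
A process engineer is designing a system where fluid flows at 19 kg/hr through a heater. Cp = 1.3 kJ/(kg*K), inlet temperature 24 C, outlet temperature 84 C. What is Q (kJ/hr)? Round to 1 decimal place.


Q = m_dot * Cp * (T2 - T1)
Q = 19 * 1.3 * (84 - 24)
Q = 19 * 1.3 * 60
Q = 1482.0 kJ/hr


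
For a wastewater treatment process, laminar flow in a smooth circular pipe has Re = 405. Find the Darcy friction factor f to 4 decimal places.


f = 64 / Re
f = 64 / 405
f = 0.1580


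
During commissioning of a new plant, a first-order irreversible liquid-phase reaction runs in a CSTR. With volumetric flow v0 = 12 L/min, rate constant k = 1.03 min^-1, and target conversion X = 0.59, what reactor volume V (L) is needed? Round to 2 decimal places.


V = v0 * X / (k * (1 - X))
V = 12 * 0.59 / (1.03 * (1 - 0.59))
V = 7.08 / (1.03 * 0.41)
V = 7.08 / 0.4223
V = 16.77 L


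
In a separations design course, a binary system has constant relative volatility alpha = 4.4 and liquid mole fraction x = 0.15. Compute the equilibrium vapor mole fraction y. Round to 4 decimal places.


y = alpha*x / (1 + (alpha-1)*x)
y = 4.4*0.15 / (1 + (4.4-1)*0.15)
y = 0.66 / (1 + 0.51)
y = 0.66 / 1.51
y = 0.4371


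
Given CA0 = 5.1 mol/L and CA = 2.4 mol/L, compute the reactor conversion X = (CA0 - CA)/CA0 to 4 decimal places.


X = (CA0 - CA) / CA0
X = (5.1 - 2.4) / 5.1
X = 2.7 / 5.1
X = 0.5294


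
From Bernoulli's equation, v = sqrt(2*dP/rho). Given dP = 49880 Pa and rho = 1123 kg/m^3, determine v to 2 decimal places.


v = sqrt(2*dP/rho)
v = sqrt(2*49880/1123)
v = sqrt(88.833482)
v = 9.43 m/s


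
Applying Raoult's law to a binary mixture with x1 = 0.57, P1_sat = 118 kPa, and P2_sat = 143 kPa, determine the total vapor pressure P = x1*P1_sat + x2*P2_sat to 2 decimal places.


P = x1*P1_sat + x2*P2_sat
x2 = 1 - x1 = 1 - 0.57 = 0.43
P = 0.57*118 + 0.43*143
P = 67.26 + 61.49
P = 128.75 kPa


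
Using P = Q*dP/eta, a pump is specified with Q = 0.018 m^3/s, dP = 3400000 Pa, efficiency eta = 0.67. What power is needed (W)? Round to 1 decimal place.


P = Q * dP / eta
P = 0.018 * 3400000 / 0.67
P = 61200.0 / 0.67
P = 91343.3 W


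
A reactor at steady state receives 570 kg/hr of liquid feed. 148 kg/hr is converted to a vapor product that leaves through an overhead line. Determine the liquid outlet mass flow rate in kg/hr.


Steady-state mass balance on the main outlet: F_out = F_in - F_removed
F_out = 570 - 148
F_out = 422 kg/hr


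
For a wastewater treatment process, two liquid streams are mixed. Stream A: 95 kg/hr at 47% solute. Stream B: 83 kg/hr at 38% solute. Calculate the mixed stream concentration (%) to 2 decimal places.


Mass balance on solute: F1*x1 + F2*x2 = F3*x3
F3 = F1 + F2 = 95 + 83 = 178 kg/hr
x3 = (F1*x1 + F2*x2)/F3
x3 = (95*0.47 + 83*0.38) / 178
x3 = 42.80%


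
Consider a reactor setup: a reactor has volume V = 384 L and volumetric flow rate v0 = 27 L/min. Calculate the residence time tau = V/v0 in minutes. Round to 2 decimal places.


tau = V / v0
tau = 384 / 27
tau = 14.22 min
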